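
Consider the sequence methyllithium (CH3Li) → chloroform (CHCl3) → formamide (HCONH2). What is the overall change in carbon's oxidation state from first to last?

+6

Carbon oxidation states along the series — methyllithium: -4, chloroform: +2, formamide: +2.
Net change = +2 − (-4) = +6.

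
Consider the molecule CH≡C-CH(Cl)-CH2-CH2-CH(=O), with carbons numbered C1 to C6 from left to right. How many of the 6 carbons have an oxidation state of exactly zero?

2

Each bond to a more electronegative atom (O, N, halogen) counts +1, each bond to a less electronegative atom (H, metal, B, Si) counts −1, and each C–C bond counts 0. Tallying each carbon:
C1: 3C, 1H → 0 − 1 = -1
C2: 4C → 0 = 0
C3: 2C, 1H, 1Cl → 0 − 1 + 1 = 0
C4: 2C, 2H → 0 − 2 = -2
C5: 2C, 2H → 0 − 2 = -2
C6: 1C, 1H, 2O → 0 − 1 + 2 = +1
2 carbons (C2, C3) meet the condition.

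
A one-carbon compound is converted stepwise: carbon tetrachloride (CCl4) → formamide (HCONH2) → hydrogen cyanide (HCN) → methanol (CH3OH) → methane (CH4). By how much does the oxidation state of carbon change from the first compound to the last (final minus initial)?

Carbon oxidation states along the series — carbon tetrachloride: +4, formamide: +2, hydrogen cyanide: +2, methanol: -2, methane: -4.
Net change = -4 − (+4) = -8.

-8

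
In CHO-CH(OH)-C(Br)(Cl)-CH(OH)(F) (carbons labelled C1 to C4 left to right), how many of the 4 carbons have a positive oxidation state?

3

Tallying each carbon's bonds:
C1: 1C, 1H, 2O → 0 − 1 + 2 = +1
C2: 2C, 1H, 1O → 0 − 1 + 1 = 0
C3: 2C, 1Cl, 1Br → 0 + 1 + 1 = +2
C4: 1C, 1H, 1O, 1F → 0 − 1 + 1 + 1 = +1
3 carbons (C1, C3, C4) meet the condition.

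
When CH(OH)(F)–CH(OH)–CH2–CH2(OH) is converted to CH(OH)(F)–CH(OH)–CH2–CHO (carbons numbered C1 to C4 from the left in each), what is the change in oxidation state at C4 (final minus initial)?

+2

Before: C4 has 1 bond to C, 2 bonds to H, 1 bond to O → oxidation state -1.
After: C4 has 1 bond to C, 1 bond to H, 2 bonds to O → oxidation state +1.
Δ = +1 − (-1) = +2, so this is an oxidation at C4.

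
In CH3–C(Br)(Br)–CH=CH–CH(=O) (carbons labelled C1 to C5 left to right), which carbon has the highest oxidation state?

Tallying each carbon's bonds:
C1: 1C, 3H → 0 − 3 = -3
C2: 2C, 2Br → 0 + 2 = +2
C3: 3C, 1H → 0 − 1 = -1
C4: 3C, 1H → 0 − 1 = -1
C5: 1C, 1H, 2O → 0 − 1 + 2 = +1
The most oxidised carbon is C2 at +2.

C2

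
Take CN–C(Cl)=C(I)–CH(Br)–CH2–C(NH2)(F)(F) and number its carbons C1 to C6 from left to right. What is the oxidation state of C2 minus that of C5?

+3

C2: 3C, 1Cl → 0 + 1 = +1
C5: 2C, 2H → 0 − 2 = -2
Difference: +1 − (-2) = +3.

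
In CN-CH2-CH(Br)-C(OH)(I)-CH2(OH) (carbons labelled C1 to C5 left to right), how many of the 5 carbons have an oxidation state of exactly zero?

1

Bonds to more-electronegative neighbours contribute +1 each, bonds to H or metals contribute −1 each, and C–C bonds contribute 0. Tallying each carbon:
C1: 1C, 3N → 0 + 3 = +3
C2: 2C, 2H → 0 − 2 = -2
C3: 2C, 1H, 1Br → 0 − 1 + 1 = 0
C4: 2C, 1O, 1I → 0 + 1 + 1 = +2
C5: 1C, 2H, 1O → 0 − 2 + 1 = -1
1 carbon (C3) meets the condition.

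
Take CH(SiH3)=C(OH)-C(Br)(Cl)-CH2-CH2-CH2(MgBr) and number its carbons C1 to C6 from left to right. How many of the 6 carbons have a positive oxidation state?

2

Tallying each carbon's bonds:
C1: 2C, 1H, 1Si → 0 − 1 − 1 = -2
C2: 3C, 1O → 0 + 1 = +1
C3: 2C, 1Cl, 1Br → 0 + 1 + 1 = +2
C4: 2C, 2H → 0 − 2 = -2
C5: 2C, 2H → 0 − 2 = -2
C6: 1C, 2H, 1Mg → 0 − 2 − 1 = -3
2 carbons (C2, C3) meet the condition.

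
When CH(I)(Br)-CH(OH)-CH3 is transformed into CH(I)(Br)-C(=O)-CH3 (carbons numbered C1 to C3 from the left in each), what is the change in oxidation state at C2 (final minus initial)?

Before: C2 has 2 bonds to C, 1 bond to H, 1 bond to O → oxidation state 0.
After: C2 has 2 bonds to C, 2 bonds to O → oxidation state +2.
Δ = +2 − (0) = +2, so this is an oxidation at C2.

+2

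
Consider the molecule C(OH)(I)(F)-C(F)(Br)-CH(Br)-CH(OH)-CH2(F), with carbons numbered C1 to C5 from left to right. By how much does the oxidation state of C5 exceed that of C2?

C5: 1C, 2H, 1F → 0 − 2 + 1 = -1
C2: 2C, 1F, 1Br → 0 + 1 + 1 = +2
Difference: -1 − (+2) = -3.

-3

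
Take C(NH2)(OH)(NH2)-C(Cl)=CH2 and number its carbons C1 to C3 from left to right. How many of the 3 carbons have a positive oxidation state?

2

Tallying each carbon's bonds:
C1: 1C, 1O, 2N → 0 + 1 + 2 = +3
C2: 3C, 1Cl → 0 + 1 = +1
C3: 2C, 2H → 0 − 2 = -2
2 carbons (C1, C2) meet the condition.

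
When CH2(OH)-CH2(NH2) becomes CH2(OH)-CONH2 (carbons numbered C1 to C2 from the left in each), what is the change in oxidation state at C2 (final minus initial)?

Before: C2 has 1 bond to C, 2 bonds to H, 1 bond to N → oxidation state -1.
After: C2 has 1 bond to C, 2 bonds to O, 1 bond to N → oxidation state +3.
Δ = +3 − (-1) = +4, so this is an oxidation at C2.

+4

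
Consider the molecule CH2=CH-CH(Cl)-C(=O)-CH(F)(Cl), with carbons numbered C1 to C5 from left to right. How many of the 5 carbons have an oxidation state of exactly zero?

1

Tallying each carbon's bonds:
C1: 2C, 2H → 0 − 2 = -2
C2: 3C, 1H → 0 − 1 = -1
C3: 2C, 1H, 1Cl → 0 − 1 + 1 = 0
C4: 2C, 2O → 0 + 2 = +2
C5: 1C, 1H, 1F, 1Cl → 0 − 1 + 1 + 1 = +1
1 carbon (C3) meets the condition.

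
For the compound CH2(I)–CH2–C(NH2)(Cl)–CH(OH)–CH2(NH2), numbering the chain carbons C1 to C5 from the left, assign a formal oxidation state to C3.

Each bond to a more electronegative atom (O, N, halogen) counts +1, each bond to a less electronegative atom (H, metal, B, Si) counts −1, and each C–C bond counts 0.
C3 has one bond to C (0), one bond to C (0), one bond to N (+1), one bond to Cl (+1).
Oxidation state = 0 + 0 + 1 + 1 = +2.

+2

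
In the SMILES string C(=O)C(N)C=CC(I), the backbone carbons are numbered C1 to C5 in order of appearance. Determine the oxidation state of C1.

Each bond to a more electronegative atom (O, N, halogen) counts +1, each bond to a less electronegative atom (H, metal, B, Si) counts −1, and each C–C bond counts 0.
C1 has one bond to C (0), one bond to H (-1), a double bond to O (2×+1 = +2).
Oxidation state = 0 − 1 + 2 = +1.

+1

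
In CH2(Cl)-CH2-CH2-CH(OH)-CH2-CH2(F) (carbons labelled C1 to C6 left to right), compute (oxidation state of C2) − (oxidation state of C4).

C2: 2C, 2H → 0 − 2 = -2
C4: 2C, 1H, 1O → 0 − 1 + 1 = 0
Difference: -2 − (0) = -2.

-2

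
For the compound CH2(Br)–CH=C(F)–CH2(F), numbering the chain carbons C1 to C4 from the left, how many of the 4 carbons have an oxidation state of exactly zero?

Tallying each carbon's bonds:
C1: 1C, 2H, 1Br → 0 − 2 + 1 = -1
C2: 3C, 1H → 0 − 1 = -1
C3: 3C, 1F → 0 + 1 = +1
C4: 1C, 2H, 1F → 0 − 2 + 1 = -1
0 carbons meet the condition.

0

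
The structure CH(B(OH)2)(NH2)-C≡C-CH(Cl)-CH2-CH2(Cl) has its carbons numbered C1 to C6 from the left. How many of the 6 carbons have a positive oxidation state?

0

Tallying each carbon's bonds:
C1: 1C, 1H, 1N, 1B → 0 − 1 + 1 − 1 = -1
C2: 4C → 0 = 0
C3: 4C → 0 = 0
C4: 2C, 1H, 1Cl → 0 − 1 + 1 = 0
C5: 2C, 2H → 0 − 2 = -2
C6: 1C, 2H, 1Cl → 0 − 2 + 1 = -1
0 carbons meet the condition.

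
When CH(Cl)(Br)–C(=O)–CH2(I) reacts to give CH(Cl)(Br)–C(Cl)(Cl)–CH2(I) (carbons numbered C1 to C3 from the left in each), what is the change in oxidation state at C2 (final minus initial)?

0

Before: C2 has 2 bonds to C, 2 bonds to O → oxidation state +2.
After: C2 has 2 bonds to C, 2 bonds to Cl → oxidation state +2.
Δ = +2 − (+2) = 0, so no net redox change at C2.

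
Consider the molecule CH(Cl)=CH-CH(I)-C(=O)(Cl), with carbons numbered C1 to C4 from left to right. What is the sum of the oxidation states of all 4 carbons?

Bonds to more-electronegative neighbours contribute +1 each, bonds to H or metals contribute −1 each, and C–C bonds contribute 0. Tallying each carbon:
C1: 2C, 1H, 1Cl → 0 − 1 + 1 = 0
C2: 3C, 1H → 0 − 1 = -1
C3: 2C, 1H, 1I → 0 − 1 + 1 = 0
C4: 1C, 2O, 1Cl → 0 + 2 + 1 = +3
Sum = 0 − 1 + 0 + 3 = +2.

+2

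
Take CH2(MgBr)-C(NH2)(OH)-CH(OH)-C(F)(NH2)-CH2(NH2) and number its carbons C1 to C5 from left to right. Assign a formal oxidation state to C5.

-1

C5 has one bond to C (0), one bond to N (+1), one bond to H (-1), one bond to H (-1).
Oxidation state = 0 + 1 − 1 − 1 = -1.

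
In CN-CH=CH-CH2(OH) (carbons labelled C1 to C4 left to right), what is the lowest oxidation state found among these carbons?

-1

Assign +1 per bond to O/N/halogen, −1 per bond to H or an electropositive element, and 0 per bond to carbon. Tallying each carbon:
C1: 1C, 3N → 0 + 3 = +3
C2: 3C, 1H → 0 − 1 = -1
C3: 3C, 1H → 0 − 1 = -1
C4: 1C, 2H, 1O → 0 − 2 + 1 = -1
The lowest value is -1.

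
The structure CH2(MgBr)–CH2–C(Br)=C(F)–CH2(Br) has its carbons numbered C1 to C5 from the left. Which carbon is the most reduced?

C1

Tallying each carbon's bonds:
C1: 1C, 2H, 1Mg → 0 − 2 − 1 = -3
C2: 2C, 2H → 0 − 2 = -2
C3: 3C, 1Br → 0 + 1 = +1
C4: 3C, 1F → 0 + 1 = +1
C5: 1C, 2H, 1Br → 0 − 2 + 1 = -1
The most reduced carbon is C1 at -3.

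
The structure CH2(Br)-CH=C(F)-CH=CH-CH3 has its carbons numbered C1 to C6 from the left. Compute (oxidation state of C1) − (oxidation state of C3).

-2

C1: 1C, 2H, 1Br → 0 − 2 + 1 = -1
C3: 3C, 1F → 0 + 1 = +1
Difference: -1 − (+1) = -2.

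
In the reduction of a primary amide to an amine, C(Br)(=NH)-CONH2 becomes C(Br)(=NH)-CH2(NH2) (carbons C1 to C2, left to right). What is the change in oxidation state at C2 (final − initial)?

-4

Before: C2 has 1 bond to C, 2 bonds to O, 1 bond to N → oxidation state +3.
After: C2 has 1 bond to C, 2 bonds to H, 1 bond to N → oxidation state -1.
Δ = -1 − (+3) = -4, so this is a reduction at C2.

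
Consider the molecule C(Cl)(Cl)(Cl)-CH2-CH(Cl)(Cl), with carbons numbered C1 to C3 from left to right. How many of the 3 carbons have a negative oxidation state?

1

Tallying each carbon's bonds:
C1: 1C, 3Cl → 0 + 3 = +3
C2: 2C, 2H → 0 − 2 = -2
C3: 1C, 1H, 2Cl → 0 − 1 + 2 = +1
1 carbon (C2) meets the condition.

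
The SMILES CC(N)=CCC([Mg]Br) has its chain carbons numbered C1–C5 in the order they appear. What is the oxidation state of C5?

Count +1 for every bond to an atom more electronegative than carbon and −1 for every bond to one less electronegative; C–C bonds are 0.
C5 has one bond to C (0), one bond to H (-1), one bond to Mg (-1), one bond to H (-1).
Oxidation state = 0 − 1 − 1 − 1 = -3.

-3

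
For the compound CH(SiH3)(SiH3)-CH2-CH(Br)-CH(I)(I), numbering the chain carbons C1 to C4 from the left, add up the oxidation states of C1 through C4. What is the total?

Tallying each carbon's bonds:
C1: 1C, 1H, 2Si → 0 − 1 − 2 = -3
C2: 2C, 2H → 0 − 2 = -2
C3: 2C, 1H, 1Br → 0 − 1 + 1 = 0
C4: 1C, 1H, 2I → 0 − 1 + 2 = +1
Sum = -3 − 2 + 0 + 1 = -4.

-4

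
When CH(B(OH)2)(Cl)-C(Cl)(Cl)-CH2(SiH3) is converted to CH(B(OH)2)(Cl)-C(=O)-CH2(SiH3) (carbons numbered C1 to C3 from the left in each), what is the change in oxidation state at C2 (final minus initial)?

Before: C2 has 2 bonds to C, 2 bonds to Cl → oxidation state +2.
After: C2 has 2 bonds to C, 2 bonds to O → oxidation state +2.
Δ = +2 − (+2) = 0, so no net redox change at C2.

0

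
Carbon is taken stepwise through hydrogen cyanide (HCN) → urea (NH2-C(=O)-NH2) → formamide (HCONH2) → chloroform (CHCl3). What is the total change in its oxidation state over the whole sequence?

0

Carbon oxidation states along the series — hydrogen cyanide: +2, urea: +4, formamide: +2, chloroform: +2.
Net change = +2 − (+2) = 0.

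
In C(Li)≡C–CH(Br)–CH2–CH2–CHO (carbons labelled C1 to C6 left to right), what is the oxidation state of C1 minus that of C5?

C1: 3C, 1Li → 0 − 1 = -1
C5: 2C, 2H → 0 − 2 = -2
Difference: -1 − (-2) = +1.

+1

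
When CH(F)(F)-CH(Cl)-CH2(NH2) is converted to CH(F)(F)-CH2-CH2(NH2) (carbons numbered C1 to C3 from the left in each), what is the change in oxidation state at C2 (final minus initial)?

-2

Before: C2 has 2 bonds to C, 1 bond to H, 1 bond to Cl → oxidation state 0.
After: C2 has 2 bonds to C, 2 bonds to H → oxidation state -2.
Δ = -2 − (0) = -2, so this is a reduction at C2.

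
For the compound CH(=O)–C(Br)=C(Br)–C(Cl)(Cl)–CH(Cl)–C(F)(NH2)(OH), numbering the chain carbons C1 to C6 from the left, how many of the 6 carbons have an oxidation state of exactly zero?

1

Tallying each carbon's bonds:
C1: 1C, 1H, 2O → 0 − 1 + 2 = +1
C2: 3C, 1Br → 0 + 1 = +1
C3: 3C, 1Br → 0 + 1 = +1
C4: 2C, 2Cl → 0 + 2 = +2
C5: 2C, 1H, 1Cl → 0 − 1 + 1 = 0
C6: 1C, 1O, 1N, 1F → 0 + 1 + 1 + 1 = +3
1 carbon (C5) meets the condition.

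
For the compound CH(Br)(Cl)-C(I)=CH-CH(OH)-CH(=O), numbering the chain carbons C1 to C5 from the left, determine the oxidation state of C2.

C2 has one bond to C (0), a double bond to C (2×0 = 0), one bond to I (+1).
Oxidation state = 0 + 0 + 1 = +1.

+1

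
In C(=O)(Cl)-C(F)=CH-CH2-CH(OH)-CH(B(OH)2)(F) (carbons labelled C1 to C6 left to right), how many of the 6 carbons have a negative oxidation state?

Count +1 for every bond to an atom more electronegative than carbon and −1 for every bond to one less electronegative; C–C bonds are 0. Tallying each carbon:
C1: 1C, 2O, 1Cl → 0 + 2 + 1 = +3
C2: 3C, 1F → 0 + 1 = +1
C3: 3C, 1H → 0 − 1 = -1
C4: 2C, 2H → 0 − 2 = -2
C5: 2C, 1H, 1O → 0 − 1 + 1 = 0
C6: 1C, 1H, 1F, 1B → 0 − 1 + 1 − 1 = -1
3 carbons (C3, C4, C6) meet the condition.

3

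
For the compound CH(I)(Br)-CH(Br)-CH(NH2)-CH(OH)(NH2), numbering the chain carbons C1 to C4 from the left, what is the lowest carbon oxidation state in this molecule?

Tallying each carbon's bonds:
C1: 1C, 1H, 1Br, 1I → 0 − 1 + 1 + 1 = +1
C2: 2C, 1H, 1Br → 0 − 1 + 1 = 0
C3: 2C, 1H, 1N → 0 − 1 + 1 = 0
C4: 1C, 1H, 1O, 1N → 0 − 1 + 1 + 1 = +1
The lowest value is 0.

0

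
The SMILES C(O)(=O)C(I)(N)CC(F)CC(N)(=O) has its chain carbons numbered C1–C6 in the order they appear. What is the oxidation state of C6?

+3

C6 has one bond to C (0), one bond to N (+1), a double bond to O (2×+1 = +2).
Oxidation state = 0 + 1 + 2 = +3.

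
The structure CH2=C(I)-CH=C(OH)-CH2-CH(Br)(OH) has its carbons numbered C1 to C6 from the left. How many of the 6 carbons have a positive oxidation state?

3

Tallying each carbon's bonds:
C1: 2C, 2H → 0 − 2 = -2
C2: 3C, 1I → 0 + 1 = +1
C3: 3C, 1H → 0 − 1 = -1
C4: 3C, 1O → 0 + 1 = +1
C5: 2C, 2H → 0 − 2 = -2
C6: 1C, 1H, 1O, 1Br → 0 − 1 + 1 + 1 = +1
3 carbons (C2, C4, C6) meet the condition.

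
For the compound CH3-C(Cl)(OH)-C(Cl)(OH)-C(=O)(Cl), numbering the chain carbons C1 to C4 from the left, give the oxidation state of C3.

+2

C3 has one bond to C (0), one bond to C (0), one bond to Cl (+1), one bond to O (+1).
Oxidation state = 0 + 0 + 1 + 1 = +2.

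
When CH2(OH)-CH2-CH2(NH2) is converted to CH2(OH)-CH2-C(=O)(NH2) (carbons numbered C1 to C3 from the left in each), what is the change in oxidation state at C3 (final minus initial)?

+4

Before: C3 has 1 bond to C, 2 bonds to H, 1 bond to N → oxidation state -1.
After: C3 has 1 bond to C, 2 bonds to O, 1 bond to N → oxidation state +3.
Δ = +3 − (-1) = +4, so this is an oxidation at C3.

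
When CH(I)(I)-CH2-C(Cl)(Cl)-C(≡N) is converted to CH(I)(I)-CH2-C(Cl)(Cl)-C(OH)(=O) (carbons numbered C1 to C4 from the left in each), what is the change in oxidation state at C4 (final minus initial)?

Before: C4 has 1 bond to C, 3 bonds to N → oxidation state +3.
After: C4 has 1 bond to C, 3 bonds to O → oxidation state +3.
Δ = +3 − (+3) = 0, so no net redox change at C4.

0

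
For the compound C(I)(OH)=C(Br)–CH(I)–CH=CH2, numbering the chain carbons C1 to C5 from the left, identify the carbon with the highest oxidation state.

C1

Tallying each carbon's bonds:
C1: 2C, 1O, 1I → 0 + 1 + 1 = +2
C2: 3C, 1Br → 0 + 1 = +1
C3: 2C, 1H, 1I → 0 − 1 + 1 = 0
C4: 3C, 1H → 0 − 1 = -1
C5: 2C, 2H → 0 − 2 = -2
The most oxidised carbon is C1 at +2.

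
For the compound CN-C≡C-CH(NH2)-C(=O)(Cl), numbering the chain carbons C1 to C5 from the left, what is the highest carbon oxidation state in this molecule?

+3

Count +1 for every bond to an atom more electronegative than carbon and −1 for every bond to one less electronegative; C–C bonds are 0. Tallying each carbon:
C1: 1C, 3N → 0 + 3 = +3
C2: 4C → 0 = 0
C3: 4C → 0 = 0
C4: 2C, 1H, 1N → 0 − 1 + 1 = 0
C5: 1C, 2O, 1Cl → 0 + 2 + 1 = +3
The highest value is +3.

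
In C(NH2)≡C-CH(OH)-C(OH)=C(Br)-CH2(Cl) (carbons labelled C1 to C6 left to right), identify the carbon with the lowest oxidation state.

C6

Tallying each carbon's bonds:
C1: 3C, 1N → 0 + 1 = +1
C2: 4C → 0 = 0
C3: 2C, 1H, 1O → 0 − 1 + 1 = 0
C4: 3C, 1O → 0 + 1 = +1
C5: 3C, 1Br → 0 + 1 = +1
C6: 1C, 2H, 1Cl → 0 − 2 + 1 = -1
The most reduced carbon is C6 at -1.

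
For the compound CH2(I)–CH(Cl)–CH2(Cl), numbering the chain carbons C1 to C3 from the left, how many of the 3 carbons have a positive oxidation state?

Each bond to a more electronegative atom (O, N, halogen) counts +1, each bond to a less electronegative atom (H, metal, B, Si) counts −1, and each C–C bond counts 0. Tallying each carbon:
C1: 1C, 2H, 1I → 0 − 2 + 1 = -1
C2: 2C, 1H, 1Cl → 0 − 1 + 1 = 0
C3: 1C, 2H, 1Cl → 0 − 2 + 1 = -1
0 carbons meet the condition.

0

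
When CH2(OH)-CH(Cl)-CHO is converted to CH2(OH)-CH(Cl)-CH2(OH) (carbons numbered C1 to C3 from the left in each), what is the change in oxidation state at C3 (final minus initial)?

-2

Before: C3 has 1 bond to C, 1 bond to H, 2 bonds to O → oxidation state +1.
After: C3 has 1 bond to C, 2 bonds to H, 1 bond to O → oxidation state -1.
Δ = -1 − (+1) = -2, so this is a reduction at C3.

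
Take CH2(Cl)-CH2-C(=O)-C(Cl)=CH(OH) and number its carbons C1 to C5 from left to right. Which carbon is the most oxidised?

C3

Count +1 for every bond to an atom more electronegative than carbon and −1 for every bond to one less electronegative; C–C bonds are 0. Tallying each carbon:
C1: 1C, 2H, 1Cl → 0 − 2 + 1 = -1
C2: 2C, 2H → 0 − 2 = -2
C3: 2C, 2O → 0 + 2 = +2
C4: 3C, 1Cl → 0 + 1 = +1
C5: 2C, 1H, 1O → 0 − 1 + 1 = 0
The most oxidised carbon is C3 at +2.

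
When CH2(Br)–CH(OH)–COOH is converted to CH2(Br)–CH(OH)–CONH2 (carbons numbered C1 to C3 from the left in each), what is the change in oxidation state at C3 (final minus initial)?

0

Before: C3 has 1 bond to C, 3 bonds to O → oxidation state +3.
After: C3 has 1 bond to C, 2 bonds to O, 1 bond to N → oxidation state +3.
Δ = +3 − (+3) = 0, so no net redox change at C3.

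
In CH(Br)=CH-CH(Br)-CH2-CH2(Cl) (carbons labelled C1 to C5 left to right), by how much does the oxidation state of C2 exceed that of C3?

-1

C2: 3C, 1H → 0 − 1 = -1
C3: 2C, 1H, 1Br → 0 − 1 + 1 = 0
Difference: -1 − (0) = -1.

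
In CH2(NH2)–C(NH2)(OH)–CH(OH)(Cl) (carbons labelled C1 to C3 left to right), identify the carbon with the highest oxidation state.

Bonds to more-electronegative neighbours contribute +1 each, bonds to H or metals contribute −1 each, and C–C bonds contribute 0. Tallying each carbon:
C1: 1C, 2H, 1N → 0 − 2 + 1 = -1
C2: 2C, 1O, 1N → 0 + 1 + 1 = +2
C3: 1C, 1H, 1O, 1Cl → 0 − 1 + 1 + 1 = +1
The most oxidised carbon is C2 at +2.

C2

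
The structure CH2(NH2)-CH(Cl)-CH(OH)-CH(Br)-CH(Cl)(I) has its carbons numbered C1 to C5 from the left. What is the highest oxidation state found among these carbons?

Bonds to more-electronegative neighbours contribute +1 each, bonds to H or metals contribute −1 each, and C–C bonds contribute 0. Tallying each carbon:
C1: 1C, 2H, 1N → 0 − 2 + 1 = -1
C2: 2C, 1H, 1Cl → 0 − 1 + 1 = 0
C3: 2C, 1H, 1O → 0 − 1 + 1 = 0
C4: 2C, 1H, 1Br → 0 − 1 + 1 = 0
C5: 1C, 1H, 1Cl, 1I → 0 − 1 + 1 + 1 = +1
The highest value is +1.

+1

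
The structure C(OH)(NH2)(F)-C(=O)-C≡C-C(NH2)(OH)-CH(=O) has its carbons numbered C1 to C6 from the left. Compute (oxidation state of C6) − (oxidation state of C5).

C6: 1C, 1H, 2O → 0 − 1 + 2 = +1
C5: 2C, 1O, 1N → 0 + 1 + 1 = +2
Difference: +1 − (+2) = -1.

-1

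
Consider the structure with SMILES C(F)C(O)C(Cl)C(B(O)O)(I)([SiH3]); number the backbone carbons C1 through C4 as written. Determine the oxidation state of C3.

0

C3 has one bond to C (0), one bond to C (0), one bond to Cl (+1), one bond to H (-1).
Oxidation state = 0 + 0 + 1 − 1 = 0.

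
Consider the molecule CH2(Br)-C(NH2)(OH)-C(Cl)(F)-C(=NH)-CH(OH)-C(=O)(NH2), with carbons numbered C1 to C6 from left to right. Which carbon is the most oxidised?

C6

Tallying each carbon's bonds:
C1: 1C, 2H, 1Br → 0 − 2 + 1 = -1
C2: 2C, 1O, 1N → 0 + 1 + 1 = +2
C3: 2C, 1F, 1Cl → 0 + 1 + 1 = +2
C4: 2C, 2N → 0 + 2 = +2
C5: 2C, 1H, 1O → 0 − 1 + 1 = 0
C6: 1C, 2O, 1N → 0 + 2 + 1 = +3
The most oxidised carbon is C6 at +3.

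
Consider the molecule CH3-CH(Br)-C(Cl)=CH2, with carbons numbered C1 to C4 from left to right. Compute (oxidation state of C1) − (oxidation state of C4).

C1: 1C, 3H → 0 − 3 = -3
C4: 2C, 2H → 0 − 2 = -2
Difference: -3 − (-2) = -1.

-1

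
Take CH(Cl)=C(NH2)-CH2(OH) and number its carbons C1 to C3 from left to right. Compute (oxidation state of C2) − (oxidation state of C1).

+1

C2: 3C, 1N → 0 + 1 = +1
C1: 2C, 1H, 1Cl → 0 − 1 + 1 = 0
Difference: +1 − (0) = +1.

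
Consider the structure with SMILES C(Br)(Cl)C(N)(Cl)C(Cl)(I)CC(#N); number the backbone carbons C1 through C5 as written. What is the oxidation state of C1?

C1 has one bond to C (0), one bond to Br (+1), one bond to H (-1), one bond to Cl (+1).
Oxidation state = 0 + 1 − 1 + 1 = +1.

+1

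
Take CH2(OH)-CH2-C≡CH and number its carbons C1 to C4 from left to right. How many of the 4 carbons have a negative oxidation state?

Bonds to more-electronegative neighbours contribute +1 each, bonds to H or metals contribute −1 each, and C–C bonds contribute 0. Tallying each carbon:
C1: 1C, 2H, 1O → 0 − 2 + 1 = -1
C2: 2C, 2H → 0 − 2 = -2
C3: 4C → 0 = 0
C4: 3C, 1H → 0 − 1 = -1
3 carbons (C1, C2, C4) meet the condition.

3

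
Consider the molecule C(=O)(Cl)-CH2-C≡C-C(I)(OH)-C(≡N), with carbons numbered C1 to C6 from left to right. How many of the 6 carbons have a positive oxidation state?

3

Tallying each carbon's bonds:
C1: 1C, 2O, 1Cl → 0 + 2 + 1 = +3
C2: 2C, 2H → 0 − 2 = -2
C3: 4C → 0 = 0
C4: 4C → 0 = 0
C5: 2C, 1O, 1I → 0 + 1 + 1 = +2
C6: 1C, 3N → 0 + 3 = +3
3 carbons (C1, C5, C6) meet the condition.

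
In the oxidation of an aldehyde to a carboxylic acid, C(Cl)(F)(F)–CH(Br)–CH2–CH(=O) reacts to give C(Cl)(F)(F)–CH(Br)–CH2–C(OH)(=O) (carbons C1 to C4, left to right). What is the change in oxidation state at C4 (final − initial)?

Before: C4 has 1 bond to C, 1 bond to H, 2 bonds to O → oxidation state +1.
After: C4 has 1 bond to C, 3 bonds to O → oxidation state +3.
Δ = +3 − (+1) = +2, so this is an oxidation at C4.

+2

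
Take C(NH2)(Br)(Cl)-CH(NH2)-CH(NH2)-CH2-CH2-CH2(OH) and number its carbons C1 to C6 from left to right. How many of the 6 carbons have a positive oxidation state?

Count +1 for every bond to an atom more electronegative than carbon and −1 for every bond to one less electronegative; C–C bonds are 0. Tallying each carbon:
C1: 1C, 1N, 1Cl, 1Br → 0 + 1 + 1 + 1 = +3
C2: 2C, 1H, 1N → 0 − 1 + 1 = 0
C3: 2C, 1H, 1N → 0 − 1 + 1 = 0
C4: 2C, 2H → 0 − 2 = -2
C5: 2C, 2H → 0 − 2 = -2
C6: 1C, 2H, 1O → 0 − 2 + 1 = -1
1 carbon (C1) meets the condition.

1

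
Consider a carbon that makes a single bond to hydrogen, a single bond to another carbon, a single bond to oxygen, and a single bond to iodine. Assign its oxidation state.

Bonds to more-electronegative neighbours contribute +1 each, bonds to H or metals contribute −1 each, and C–C bonds contribute 0.
The carbon has one bond to C (0), one bond to H (-1), one bond to O (+1), one bond to I (+1).
Oxidation state = 0 − 1 + 1 + 1 = +1.

+1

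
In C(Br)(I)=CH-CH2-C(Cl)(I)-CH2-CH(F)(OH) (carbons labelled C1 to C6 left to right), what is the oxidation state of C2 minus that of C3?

C2: 3C, 1H → 0 − 1 = -1
C3: 2C, 2H → 0 − 2 = -2
Difference: -1 − (-2) = +1.

+1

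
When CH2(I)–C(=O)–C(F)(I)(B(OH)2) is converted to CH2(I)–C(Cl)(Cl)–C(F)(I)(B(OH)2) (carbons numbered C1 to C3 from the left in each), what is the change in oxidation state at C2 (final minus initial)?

Before: C2 has 2 bonds to C, 2 bonds to O → oxidation state +2.
After: C2 has 2 bonds to C, 2 bonds to Cl → oxidation state +2.
Δ = +2 − (+2) = 0, so no net redox change at C2.

0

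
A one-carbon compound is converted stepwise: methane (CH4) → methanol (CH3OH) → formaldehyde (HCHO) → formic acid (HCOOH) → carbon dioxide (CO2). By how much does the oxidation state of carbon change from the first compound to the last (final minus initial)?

Carbon oxidation states along the series — methane: -4, methanol: -2, formaldehyde: 0, formic acid: +2, carbon dioxide: +4.
Net change = +4 − (-4) = +8.

+8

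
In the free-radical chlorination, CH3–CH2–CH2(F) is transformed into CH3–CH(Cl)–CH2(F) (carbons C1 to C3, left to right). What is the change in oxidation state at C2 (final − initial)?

+2

Before: C2 has 2 bonds to C, 2 bonds to H → oxidation state -2.
After: C2 has 2 bonds to C, 1 bond to H, 1 bond to Cl → oxidation state 0.
Δ = 0 − (-2) = +2, so this is an oxidation at C2.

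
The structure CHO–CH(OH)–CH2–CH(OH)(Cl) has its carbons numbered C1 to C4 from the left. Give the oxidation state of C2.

0

C2 has one bond to C (0), one bond to C (0), one bond to O (+1), one bond to H (-1).
Oxidation state = 0 + 0 + 1 − 1 = 0.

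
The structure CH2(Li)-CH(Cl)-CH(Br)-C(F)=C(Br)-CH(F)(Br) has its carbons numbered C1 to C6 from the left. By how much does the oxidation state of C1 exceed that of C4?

-4

C1: 1C, 2H, 1Li → 0 − 2 − 1 = -3
C4: 3C, 1F → 0 + 1 = +1
Difference: -3 − (+1) = -4.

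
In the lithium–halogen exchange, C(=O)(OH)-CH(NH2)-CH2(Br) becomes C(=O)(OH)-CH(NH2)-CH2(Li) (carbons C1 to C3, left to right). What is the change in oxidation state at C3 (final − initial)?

-2

Before: C3 has 1 bond to C, 2 bonds to H, 1 bond to Br → oxidation state -1.
After: C3 has 1 bond to C, 2 bonds to H, 1 bond to Li → oxidation state -3.
Δ = -3 − (-1) = -2, so this is a reduction at C3.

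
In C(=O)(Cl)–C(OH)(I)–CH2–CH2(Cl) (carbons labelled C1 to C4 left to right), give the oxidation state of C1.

Bonds to more-electronegative neighbours contribute +1 each, bonds to H or metals contribute −1 each, and C–C bonds contribute 0.
C1 has one bond to C (0), a double bond to O (2×+1 = +2), one bond to Cl (+1).
Oxidation state = 0 + 2 + 1 = +3.

+3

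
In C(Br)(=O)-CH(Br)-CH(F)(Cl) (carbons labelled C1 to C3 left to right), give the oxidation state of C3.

C3 has one bond to C (0), one bond to F (+1), one bond to Cl (+1), one bond to H (-1).
Oxidation state = 0 + 1 + 1 − 1 = +1.

+1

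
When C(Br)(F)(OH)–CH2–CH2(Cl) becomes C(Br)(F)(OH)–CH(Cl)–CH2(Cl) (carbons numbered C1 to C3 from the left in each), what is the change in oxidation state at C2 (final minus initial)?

Before: C2 has 2 bonds to C, 2 bonds to H → oxidation state -2.
After: C2 has 2 bonds to C, 1 bond to H, 1 bond to Cl → oxidation state 0.
Δ = 0 − (-2) = +2, so this is an oxidation at C2.

+2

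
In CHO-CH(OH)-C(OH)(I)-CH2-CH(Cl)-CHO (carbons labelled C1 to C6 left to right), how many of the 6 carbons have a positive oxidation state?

Tallying each carbon's bonds:
C1: 1C, 1H, 2O → 0 − 1 + 2 = +1
C2: 2C, 1H, 1O → 0 − 1 + 1 = 0
C3: 2C, 1O, 1I → 0 + 1 + 1 = +2
C4: 2C, 2H → 0 − 2 = -2
C5: 2C, 1H, 1Cl → 0 − 1 + 1 = 0
C6: 1C, 1H, 2O → 0 − 1 + 2 = +1
3 carbons (C1, C3, C6) meet the condition.

3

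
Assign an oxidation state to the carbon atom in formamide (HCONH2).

+2

The carbon has one bond to H (-1), a double bond to O (2×+1 = +2), one bond to N (+1).
Oxidation state = -1 + 2 + 1 = +2.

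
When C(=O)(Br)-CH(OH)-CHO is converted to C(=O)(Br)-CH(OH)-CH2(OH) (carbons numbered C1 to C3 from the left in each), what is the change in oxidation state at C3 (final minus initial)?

-2

Before: C3 has 1 bond to C, 1 bond to H, 2 bonds to O → oxidation state +1.
After: C3 has 1 bond to C, 2 bonds to H, 1 bond to O → oxidation state -1.
Δ = -1 − (+1) = -2, so this is a reduction at C3.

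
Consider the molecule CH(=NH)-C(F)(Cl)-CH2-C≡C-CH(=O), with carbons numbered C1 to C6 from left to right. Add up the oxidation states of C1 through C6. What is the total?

Assign +1 per bond to O/N/halogen, −1 per bond to H or an electropositive element, and 0 per bond to carbon. Tallying each carbon:
C1: 1C, 1H, 2N → 0 − 1 + 2 = +1
C2: 2C, 1F, 1Cl → 0 + 1 + 1 = +2
C3: 2C, 2H → 0 − 2 = -2
C4: 4C → 0 = 0
C5: 4C → 0 = 0
C6: 1C, 1H, 2O → 0 − 1 + 2 = +1
Sum = +1 + 2 − 2 + 0 + 0 + 1 = +2.

+2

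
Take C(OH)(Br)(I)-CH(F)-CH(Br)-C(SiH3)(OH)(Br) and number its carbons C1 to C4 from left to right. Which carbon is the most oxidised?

C1

Tallying each carbon's bonds:
C1: 1C, 1O, 1Br, 1I → 0 + 1 + 1 + 1 = +3
C2: 2C, 1H, 1F → 0 − 1 + 1 = 0
C3: 2C, 1H, 1Br → 0 − 1 + 1 = 0
C4: 1C, 1O, 1Br, 1Si → 0 + 1 + 1 − 1 = +1
The most oxidised carbon is C1 at +3.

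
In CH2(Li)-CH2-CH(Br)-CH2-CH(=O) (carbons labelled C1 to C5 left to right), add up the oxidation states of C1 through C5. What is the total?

-6

Each bond to a more electronegative atom (O, N, halogen) counts +1, each bond to a less electronegative atom (H, metal, B, Si) counts −1, and each C–C bond counts 0. Tallying each carbon:
C1: 1C, 2H, 1Li → 0 − 2 − 1 = -3
C2: 2C, 2H → 0 − 2 = -2
C3: 2C, 1H, 1Br → 0 − 1 + 1 = 0
C4: 2C, 2H → 0 − 2 = -2
C5: 1C, 1H, 2O → 0 − 1 + 2 = +1
Sum = -3 − 2 + 0 − 2 + 1 = -6.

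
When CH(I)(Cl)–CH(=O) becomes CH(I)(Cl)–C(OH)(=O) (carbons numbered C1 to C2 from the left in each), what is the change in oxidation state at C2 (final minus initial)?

Before: C2 has 1 bond to C, 1 bond to H, 2 bonds to O → oxidation state +1.
After: C2 has 1 bond to C, 3 bonds to O → oxidation state +3.
Δ = +3 − (+1) = +2, so this is an oxidation at C2.

+2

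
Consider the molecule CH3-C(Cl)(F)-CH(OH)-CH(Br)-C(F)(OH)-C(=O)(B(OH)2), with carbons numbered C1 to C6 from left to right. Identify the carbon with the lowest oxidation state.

Each bond to a more electronegative atom (O, N, halogen) counts +1, each bond to a less electronegative atom (H, metal, B, Si) counts −1, and each C–C bond counts 0. Tallying each carbon:
C1: 1C, 3H → 0 − 3 = -3
C2: 2C, 1F, 1Cl → 0 + 1 + 1 = +2
C3: 2C, 1H, 1O → 0 − 1 + 1 = 0
C4: 2C, 1H, 1Br → 0 − 1 + 1 = 0
C5: 2C, 1O, 1F → 0 + 1 + 1 = +2
C6: 1C, 2O, 1B → 0 + 2 − 1 = +1
The most reduced carbon is C1 at -3.

C1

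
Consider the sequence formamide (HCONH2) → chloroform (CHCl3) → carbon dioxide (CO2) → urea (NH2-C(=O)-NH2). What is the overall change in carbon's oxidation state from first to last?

+2

Carbon oxidation states along the series — formamide: +2, chloroform: +2, carbon dioxide: +4, urea: +4.
Net change = +4 − (+2) = +2.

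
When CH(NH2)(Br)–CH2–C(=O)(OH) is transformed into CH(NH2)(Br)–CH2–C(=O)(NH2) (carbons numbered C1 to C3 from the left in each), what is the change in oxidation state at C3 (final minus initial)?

Before: C3 has 1 bond to C, 3 bonds to O → oxidation state +3.
After: C3 has 1 bond to C, 2 bonds to O, 1 bond to N → oxidation state +3.
Δ = +3 − (+3) = 0, so no net redox change at C3.

0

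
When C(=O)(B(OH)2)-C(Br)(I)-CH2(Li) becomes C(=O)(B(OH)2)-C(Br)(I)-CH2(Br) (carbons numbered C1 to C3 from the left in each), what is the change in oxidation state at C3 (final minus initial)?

+2

Before: C3 has 1 bond to C, 2 bonds to H, 1 bond to Li → oxidation state -3.
After: C3 has 1 bond to C, 2 bonds to H, 1 bond to Br → oxidation state -1.
Δ = -1 − (-3) = +2, so this is an oxidation at C3.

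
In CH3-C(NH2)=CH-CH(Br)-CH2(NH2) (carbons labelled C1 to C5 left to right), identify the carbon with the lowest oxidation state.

C1

Bonds to more-electronegative neighbours contribute +1 each, bonds to H or metals contribute −1 each, and C–C bonds contribute 0. Tallying each carbon:
C1: 1C, 3H → 0 − 3 = -3
C2: 3C, 1N → 0 + 1 = +1
C3: 3C, 1H → 0 − 1 = -1
C4: 2C, 1H, 1Br → 0 − 1 + 1 = 0
C5: 1C, 2H, 1N → 0 − 2 + 1 = -1
The most reduced carbon is C1 at -3.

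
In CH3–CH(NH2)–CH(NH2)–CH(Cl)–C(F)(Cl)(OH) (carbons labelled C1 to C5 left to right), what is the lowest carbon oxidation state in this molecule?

Tallying each carbon's bonds:
C1: 1C, 3H → 0 − 3 = -3
C2: 2C, 1H, 1N → 0 − 1 + 1 = 0
C3: 2C, 1H, 1N → 0 − 1 + 1 = 0
C4: 2C, 1H, 1Cl → 0 − 1 + 1 = 0
C5: 1C, 1O, 1F, 1Cl → 0 + 1 + 1 + 1 = +3
The lowest value is -3.

-3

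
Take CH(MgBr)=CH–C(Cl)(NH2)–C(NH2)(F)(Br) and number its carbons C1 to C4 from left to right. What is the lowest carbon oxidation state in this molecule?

-2

Tallying each carbon's bonds:
C1: 2C, 1H, 1Mg → 0 − 1 − 1 = -2
C2: 3C, 1H → 0 − 1 = -1
C3: 2C, 1N, 1Cl → 0 + 1 + 1 = +2
C4: 1C, 1N, 1F, 1Br → 0 + 1 + 1 + 1 = +3
The lowest value is -2.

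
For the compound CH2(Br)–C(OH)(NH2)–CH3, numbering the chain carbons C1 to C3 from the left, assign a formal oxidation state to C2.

Count +1 for every bond to an atom more electronegative than carbon and −1 for every bond to one less electronegative; C–C bonds are 0.
C2 has one bond to C (0), one bond to C (0), one bond to O (+1), one bond to N (+1).
Oxidation state = 0 + 0 + 1 + 1 = +2.

+2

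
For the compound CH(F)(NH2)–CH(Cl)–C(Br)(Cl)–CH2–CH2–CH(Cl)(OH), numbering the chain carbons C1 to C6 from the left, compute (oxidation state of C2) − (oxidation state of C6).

-1

C2: 2C, 1H, 1Cl → 0 − 1 + 1 = 0
C6: 1C, 1H, 1O, 1Cl → 0 − 1 + 1 + 1 = +1
Difference: 0 − (+1) = -1.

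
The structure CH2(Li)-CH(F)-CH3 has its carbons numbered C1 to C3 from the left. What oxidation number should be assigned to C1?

C1 has one bond to C (0), one bond to H (-1), one bond to H (-1), one bond to Li (-1).
Oxidation state = 0 − 1 − 1 − 1 = -3.

-3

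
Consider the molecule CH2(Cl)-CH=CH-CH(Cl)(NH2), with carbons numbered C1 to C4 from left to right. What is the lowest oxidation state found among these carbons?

-1

Assign +1 per bond to O/N/halogen, −1 per bond to H or an electropositive element, and 0 per bond to carbon. Tallying each carbon:
C1: 1C, 2H, 1Cl → 0 − 2 + 1 = -1
C2: 3C, 1H → 0 − 1 = -1
C3: 3C, 1H → 0 − 1 = -1
C4: 1C, 1H, 1N, 1Cl → 0 − 1 + 1 + 1 = +1
The lowest value is -1.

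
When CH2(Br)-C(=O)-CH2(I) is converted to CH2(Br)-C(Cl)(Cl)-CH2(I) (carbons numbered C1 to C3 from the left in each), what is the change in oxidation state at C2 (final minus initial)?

Before: C2 has 2 bonds to C, 2 bonds to O → oxidation state +2.
After: C2 has 2 bonds to C, 2 bonds to Cl → oxidation state +2.
Δ = +2 − (+2) = 0, so no net redox change at C2.

0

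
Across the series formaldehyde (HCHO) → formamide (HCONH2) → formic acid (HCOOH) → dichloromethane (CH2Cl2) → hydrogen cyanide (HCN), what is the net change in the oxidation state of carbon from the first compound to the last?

+2

Carbon oxidation states along the series — formaldehyde: 0, formamide: +2, formic acid: +2, dichloromethane: 0, hydrogen cyanide: +2.
Net change = +2 − (0) = +2.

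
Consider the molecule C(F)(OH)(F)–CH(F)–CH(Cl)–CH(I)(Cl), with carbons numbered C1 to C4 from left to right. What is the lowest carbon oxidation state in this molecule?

0

Bonds to more-electronegative neighbours contribute +1 each, bonds to H or metals contribute −1 each, and C–C bonds contribute 0. Tallying each carbon:
C1: 1C, 1O, 2F → 0 + 1 + 2 = +3
C2: 2C, 1H, 1F → 0 − 1 + 1 = 0
C3: 2C, 1H, 1Cl → 0 − 1 + 1 = 0
C4: 1C, 1H, 1Cl, 1I → 0 − 1 + 1 + 1 = +1
The lowest value is 0.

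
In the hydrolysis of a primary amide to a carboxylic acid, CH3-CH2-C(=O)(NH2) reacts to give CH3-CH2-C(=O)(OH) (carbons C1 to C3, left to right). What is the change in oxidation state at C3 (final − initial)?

0

Before: C3 has 1 bond to C, 2 bonds to O, 1 bond to N → oxidation state +3.
After: C3 has 1 bond to C, 3 bonds to O → oxidation state +3.
Δ = +3 − (+3) = 0, so no net redox change at C3.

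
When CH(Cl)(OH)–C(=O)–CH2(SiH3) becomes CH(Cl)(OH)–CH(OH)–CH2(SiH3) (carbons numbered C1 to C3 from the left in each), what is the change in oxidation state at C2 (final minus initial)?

Before: C2 has 2 bonds to C, 2 bonds to O → oxidation state +2.
After: C2 has 2 bonds to C, 1 bond to H, 1 bond to O → oxidation state 0.
Δ = 0 − (+2) = -2, so this is a reduction at C2.

-2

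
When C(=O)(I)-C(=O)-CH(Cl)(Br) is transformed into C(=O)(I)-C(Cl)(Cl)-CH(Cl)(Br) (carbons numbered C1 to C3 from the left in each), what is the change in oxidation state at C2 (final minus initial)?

0

Before: C2 has 2 bonds to C, 2 bonds to O → oxidation state +2.
After: C2 has 2 bonds to C, 2 bonds to Cl → oxidation state +2.
Δ = +2 − (+2) = 0, so no net redox change at C2.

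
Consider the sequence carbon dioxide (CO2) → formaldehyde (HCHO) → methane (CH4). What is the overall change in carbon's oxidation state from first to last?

-8

Carbon oxidation states along the series — carbon dioxide: +4, formaldehyde: 0, methane: -4.
Net change = -4 − (+4) = -8.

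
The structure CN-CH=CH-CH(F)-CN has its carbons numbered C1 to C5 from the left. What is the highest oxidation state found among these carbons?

+3

Tallying each carbon's bonds:
C1: 1C, 3N → 0 + 3 = +3
C2: 3C, 1H → 0 − 1 = -1
C3: 3C, 1H → 0 − 1 = -1
C4: 2C, 1H, 1F → 0 − 1 + 1 = 0
C5: 1C, 3N → 0 + 3 = +3
The highest value is +3.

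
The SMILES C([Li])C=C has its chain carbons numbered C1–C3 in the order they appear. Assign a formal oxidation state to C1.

-3

Count +1 for every bond to an atom more electronegative than carbon and −1 for every bond to one less electronegative; C–C bonds are 0.
C1 has one bond to C (0), one bond to Li (-1), one bond to H (-1), one bond to H (-1).
Oxidation state = 0 − 1 − 1 − 1 = -3.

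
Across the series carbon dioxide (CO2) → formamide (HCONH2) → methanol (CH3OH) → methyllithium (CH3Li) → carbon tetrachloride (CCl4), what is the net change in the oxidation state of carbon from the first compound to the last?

0

Carbon oxidation states along the series — carbon dioxide: +4, formamide: +2, methanol: -2, methyllithium: -4, carbon tetrachloride: +4.
Net change = +4 − (+4) = 0.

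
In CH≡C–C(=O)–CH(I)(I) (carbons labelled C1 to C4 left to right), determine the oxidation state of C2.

0

C2 has a triple bond to C (3×0 = 0), one bond to C (0).
Oxidation state = 0 + 0 = 0.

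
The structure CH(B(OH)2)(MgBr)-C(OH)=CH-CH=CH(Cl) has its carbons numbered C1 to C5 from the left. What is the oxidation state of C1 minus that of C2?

C1: 1C, 1H, 1Mg, 1B → 0 − 1 − 1 − 1 = -3
C2: 3C, 1O → 0 + 1 = +1
Difference: -3 − (+1) = -4.

-4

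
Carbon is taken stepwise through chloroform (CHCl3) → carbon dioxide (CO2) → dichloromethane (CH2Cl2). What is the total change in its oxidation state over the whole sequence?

-2

Carbon oxidation states along the series — chloroform: +2, carbon dioxide: +4, dichloromethane: 0.
Net change = 0 − (+2) = -2.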